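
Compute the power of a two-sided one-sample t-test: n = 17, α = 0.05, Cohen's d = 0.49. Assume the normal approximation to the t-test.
Power ≈ 0.52

Power calculation (one-sample t-test, normal approximation):
z_β = d · √n - z_{α/2}
z_β = 0.49 · √17 - 1.960
z_β = 0.49 · 4.123 - 1.960
z_β = 0.060

Power = Φ(z_β) = Φ(0.060) ≈ 0.524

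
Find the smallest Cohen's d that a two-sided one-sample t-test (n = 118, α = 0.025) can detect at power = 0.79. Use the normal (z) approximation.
d ≈ 0.28

Minimum detectable effect (one-sample t-test, normal approximation):
d = (z_{α/2} + z_β) / √n
d = (2.241 + 0.806) / √118
d = 3.048 / 10.863
d ≈ 0.28

By Cohen's convention (0.2 small / 0.5 medium / 0.8 large): small effect.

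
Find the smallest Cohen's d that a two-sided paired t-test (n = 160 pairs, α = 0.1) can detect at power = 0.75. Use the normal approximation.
d ≈ 0.18

Minimum detectable effect (paired t-test, normal approximation):
d = (z_{α/2} + z_β) / √n
d = (1.645 + 0.674) / √160
d = 2.319 / 12.649
d ≈ 0.18

By Cohen's convention (0.2 small / 0.5 medium / 0.8 large): very small effect.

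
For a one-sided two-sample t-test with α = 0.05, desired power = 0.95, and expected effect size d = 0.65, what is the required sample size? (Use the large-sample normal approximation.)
n = 52 per group

Sample size formula (two-sample t-test, normal approximation):
n = 2 · ((z_α + z_β) / d)²

z_α = 1.645 (for α = 0.05, one-sided)
z_β = 1.645 (for power = 0.95)
d = 0.65

n = 2 · ((1.645 + 1.645) / 0.65)²
n = 2 · (5.062)²
n ≈ 51.25
Round up to the next whole number: n = 52 per group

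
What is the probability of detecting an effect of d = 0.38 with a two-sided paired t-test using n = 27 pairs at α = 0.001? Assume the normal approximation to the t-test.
Power ≈ 0.09

Power calculation (paired t-test, normal approximation):
z_β = d · √n - z_{α/2}
z_β = 0.38 · √27 - 3.291
z_β = 0.38 · 5.196 - 3.291
z_β = -1.316

Power = Φ(z_β) = Φ(-1.316) ≈ 0.094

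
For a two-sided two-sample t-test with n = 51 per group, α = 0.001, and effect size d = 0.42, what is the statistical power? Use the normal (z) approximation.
Power ≈ 0.12

Power calculation (two-sample t-test, normal approximation):
z_β = d · √(n/2) - z_{α/2}
z_β = 0.42 · √(51/2) - 3.291
z_β = 0.42 · 5.050 - 3.291
z_β = -1.170

Power = Φ(z_β) = Φ(-1.170) ≈ 0.121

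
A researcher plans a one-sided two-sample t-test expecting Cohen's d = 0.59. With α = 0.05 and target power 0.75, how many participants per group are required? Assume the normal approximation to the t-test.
n = 31 per group

Sample size formula (two-sample t-test, normal approximation):
n = 2 · ((z_α + z_β) / d)²

z_α = 1.645 (for α = 0.05, one-sided)
z_β = 0.674 (for power = 0.75)
d = 0.59

n = 2 · ((1.645 + 0.674) / 0.59)²
n = 2 · (3.931)²
n ≈ 30.91
Round up to the next whole number: n = 31 per group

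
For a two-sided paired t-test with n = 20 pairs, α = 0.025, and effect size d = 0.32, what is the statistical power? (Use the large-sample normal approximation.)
Power ≈ 0.21

Power calculation (paired t-test, normal approximation):
z_β = d · √n - z_{α/2}
z_β = 0.32 · √20 - 2.241
z_β = 0.32 · 4.472 - 2.241
z_β = -0.810

Power = Φ(z_β) = Φ(-0.810) ≈ 0.209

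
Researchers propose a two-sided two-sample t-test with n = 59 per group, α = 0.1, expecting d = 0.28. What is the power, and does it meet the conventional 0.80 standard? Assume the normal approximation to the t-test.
Power ≈ 0.45; the study is underpowered (power < 0.80)

Power calculation (two-sample t-test, normal approximation):
z_β = d · √(n/2) - z_{α/2}
z_β = 0.28 · √(59/2) - 1.645
z_β = 0.28 · 5.431 - 1.645
z_β = -0.124

Power = Φ(z_β) = Φ(-0.124) ≈ 0.451

Effect size d = 0.28 is small by Cohen's convention (0.2/0.5/0.8).

Threshold: power ≥ 0.80 is conventionally adequate.
Power ≈ 0.45 → the study is underpowered (power < 0.80).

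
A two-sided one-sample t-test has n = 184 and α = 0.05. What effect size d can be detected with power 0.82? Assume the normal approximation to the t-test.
d ≈ 0.21

Minimum detectable effect (one-sample t-test, normal approximation):
d = (z_{α/2} + z_β) / √n
d = (1.960 + 0.915) / √184
d = 2.875 / 13.565
d ≈ 0.21

By Cohen's convention (0.2 small / 0.5 medium / 0.8 large): small effect.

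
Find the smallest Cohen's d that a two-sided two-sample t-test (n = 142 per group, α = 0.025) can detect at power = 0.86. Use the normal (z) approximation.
d ≈ 0.39

Minimum detectable effect (two-sample t-test, normal approximation):
d = (z_{α/2} + z_β) / √(n/2)
d = (2.241 + 1.080) / √(142/2)
d = 3.322 / 8.426
d ≈ 0.39

By Cohen's convention (0.2 small / 0.5 medium / 0.8 large): small effect.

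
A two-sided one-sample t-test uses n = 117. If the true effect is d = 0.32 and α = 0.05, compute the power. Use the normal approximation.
Power ≈ 0.93

Power calculation (one-sample t-test, normal approximation):
z_β = d · √n - z_{α/2}
z_β = 0.32 · √117 - 1.960
z_β = 0.32 · 10.817 - 1.960
z_β = 1.501

Power = Φ(z_β) = Φ(1.501) ≈ 0.933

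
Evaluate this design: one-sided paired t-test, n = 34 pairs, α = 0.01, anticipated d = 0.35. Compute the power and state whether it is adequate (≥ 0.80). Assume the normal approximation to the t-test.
Power ≈ 0.39; the study is underpowered (power < 0.80)

Power calculation (paired t-test, normal approximation):
z_β = d · √n - z_α
z_β = 0.35 · √34 - 2.326
z_β = 0.35 · 5.831 - 2.326
z_β = -0.286

Power = Φ(z_β) = Φ(-0.286) ≈ 0.388

Effect size d = 0.35 is small by Cohen's convention (0.2/0.5/0.8).

Threshold: power ≥ 0.80 is conventionally adequate.
Power ≈ 0.39 → the study is underpowered (power < 0.80).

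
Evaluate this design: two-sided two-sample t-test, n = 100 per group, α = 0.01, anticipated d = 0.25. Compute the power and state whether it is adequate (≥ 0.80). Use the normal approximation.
Power ≈ 0.21; the study is underpowered (power < 0.80)

Power calculation (two-sample t-test, normal approximation):
z_β = d · √(n/2) - z_{α/2}
z_β = 0.25 · √(100/2) - 2.576
z_β = 0.25 · 7.071 - 2.576
z_β = -0.808

Power = Φ(z_β) = Φ(-0.808) ≈ 0.210

Effect size d = 0.25 is small by Cohen's convention (0.2/0.5/0.8).

Threshold: power ≥ 0.80 is conventionally adequate.
Power ≈ 0.21 → the study is underpowered (power < 0.80).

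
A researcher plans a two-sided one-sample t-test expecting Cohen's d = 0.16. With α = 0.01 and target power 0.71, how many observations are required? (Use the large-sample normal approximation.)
n = 383

Sample size formula (one-sample t-test, normal approximation):
n = ((z_{α/2} + z_β) / d)²

z_{α/2} = 2.576 (for α = 0.01, two-sided)
z_β = 0.553 (for power = 0.71)
d = 0.16

n = ((2.576 + 0.553) / 0.16)²
n = (19.556)²
n ≈ 382.44
Round up to the next whole number: n = 383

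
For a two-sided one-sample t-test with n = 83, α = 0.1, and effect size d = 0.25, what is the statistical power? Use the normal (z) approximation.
Power ≈ 0.74

Power calculation (one-sample t-test, normal approximation):
z_β = d · √n - z_{α/2}
z_β = 0.25 · √83 - 1.645
z_β = 0.25 · 9.110 - 1.645
z_β = 0.633

Power = Φ(z_β) = Φ(0.633) ≈ 0.737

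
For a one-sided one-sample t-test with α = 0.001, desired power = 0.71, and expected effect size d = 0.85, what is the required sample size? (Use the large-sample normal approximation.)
n = 19

Sample size formula (one-sample t-test, normal approximation):
n = ((z_α + z_β) / d)²

z_α = 3.090 (for α = 0.001, one-sided)
z_β = 0.553 (for power = 0.71)
d = 0.85

n = ((3.090 + 0.553) / 0.85)²
n = (4.286)²
n ≈ 18.37
Round up to the next whole number: n = 19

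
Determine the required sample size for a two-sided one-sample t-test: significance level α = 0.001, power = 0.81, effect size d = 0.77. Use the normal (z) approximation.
n = 30

Sample size formula (one-sample t-test, normal approximation):
n = ((z_{α/2} + z_β) / d)²

z_{α/2} = 3.291 (for α = 0.001, two-sided)
z_β = 0.878 (for power = 0.81)
d = 0.77

n = ((3.291 + 0.878) / 0.77)²
n = (5.414)²
n ≈ 29.31
Round up to the next whole number: n = 30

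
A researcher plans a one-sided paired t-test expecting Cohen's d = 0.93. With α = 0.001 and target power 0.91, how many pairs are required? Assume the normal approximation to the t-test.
n = 23 pairs

Sample size formula (paired t-test, normal approximation):
n = ((z_α + z_β) / d)²

z_α = 3.090 (for α = 0.001, one-sided)
z_β = 1.341 (for power = 0.91)
d = 0.93

n = ((3.090 + 1.341) / 0.93)²
n = (4.765)²
n ≈ 22.71
Round up to the next whole number: n = 23 pairs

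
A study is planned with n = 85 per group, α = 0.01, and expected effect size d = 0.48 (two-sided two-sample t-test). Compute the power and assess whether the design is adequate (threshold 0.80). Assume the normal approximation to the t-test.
Power ≈ 0.71; the study is underpowered (power < 0.80)

Power calculation (two-sample t-test, normal approximation):
z_β = d · √(n/2) - z_{α/2}
z_β = 0.48 · √(85/2) - 2.576
z_β = 0.48 · 6.519 - 2.576
z_β = 0.553

Power = Φ(z_β) = Φ(0.553) ≈ 0.710

Effect size d = 0.48 is small by Cohen's convention (0.2/0.5/0.8).

Threshold: power ≥ 0.80 is conventionally adequate.
Power ≈ 0.71 → the study is underpowered (power < 0.80).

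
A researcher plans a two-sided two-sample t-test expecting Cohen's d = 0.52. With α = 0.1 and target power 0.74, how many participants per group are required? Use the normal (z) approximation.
n = 39 per group

Sample size formula (two-sample t-test, normal approximation):
n = 2 · ((z_{α/2} + z_β) / d)²

z_{α/2} = 1.645 (for α = 0.1, two-sided)
z_β = 0.643 (for power = 0.74)
d = 0.52

n = 2 · ((1.645 + 0.643) / 0.52)²
n = 2 · (4.400)²
n ≈ 38.72
Round up to the next whole number: n = 39 per group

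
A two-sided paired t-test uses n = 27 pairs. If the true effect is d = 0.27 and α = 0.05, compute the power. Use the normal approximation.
Power ≈ 0.29

Power calculation (paired t-test, normal approximation):
z_β = d · √n - z_{α/2}
z_β = 0.27 · √27 - 1.960
z_β = 0.27 · 5.196 - 1.960
z_β = -0.557

Power = Φ(z_β) = Φ(-0.557) ≈ 0.289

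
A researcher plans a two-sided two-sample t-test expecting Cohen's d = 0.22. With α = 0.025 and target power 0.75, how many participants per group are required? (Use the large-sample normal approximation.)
n = 352 per group

Sample size formula (two-sample t-test, normal approximation):
n = 2 · ((z_{α/2} + z_β) / d)²

z_{α/2} = 2.241 (for α = 0.025, two-sided)
z_β = 0.674 (for power = 0.75)
d = 0.22

n = 2 · ((2.241 + 0.674) / 0.22)²
n = 2 · (13.250)²
n ≈ 351.12
Round up to the next whole number: n = 352 per group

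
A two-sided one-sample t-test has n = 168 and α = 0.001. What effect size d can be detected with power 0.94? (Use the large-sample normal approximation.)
d ≈ 0.37

Minimum detectable effect (one-sample t-test, normal approximation):
d = (z_{α/2} + z_β) / √n
d = (3.291 + 1.555) / √168
d = 4.845 / 12.961
d ≈ 0.37

By Cohen's convention (0.2 small / 0.5 medium / 0.8 large): small effect.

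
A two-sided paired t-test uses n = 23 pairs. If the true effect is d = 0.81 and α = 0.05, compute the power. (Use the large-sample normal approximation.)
Power ≈ 0.97

Power calculation (paired t-test, normal approximation):
z_β = d · √n - z_{α/2}
z_β = 0.81 · √23 - 1.960
z_β = 0.81 · 4.796 - 1.960
z_β = 1.925

Power = Φ(z_β) = Φ(1.925) ≈ 0.973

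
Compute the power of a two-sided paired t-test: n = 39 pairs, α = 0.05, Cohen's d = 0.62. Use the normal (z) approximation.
Power ≈ 0.97

Power calculation (paired t-test, normal approximation):
z_β = d · √n - z_{α/2}
z_β = 0.62 · √39 - 1.960
z_β = 0.62 · 6.245 - 1.960
z_β = 1.912

Power = Φ(z_β) = Φ(1.912) ≈ 0.972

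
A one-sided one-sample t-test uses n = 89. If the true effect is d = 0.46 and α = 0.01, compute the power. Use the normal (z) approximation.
Power ≈ 0.98

Power calculation (one-sample t-test, normal approximation):
z_β = d · √n - z_α
z_β = 0.46 · √89 - 2.326
z_β = 0.46 · 9.434 - 2.326
z_β = 2.013

Power = Φ(z_β) = Φ(2.013) ≈ 0.978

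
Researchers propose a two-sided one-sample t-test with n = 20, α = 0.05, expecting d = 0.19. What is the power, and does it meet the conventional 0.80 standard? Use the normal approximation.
Power ≈ 0.13; the study is underpowered (power < 0.80)

Power calculation (one-sample t-test, normal approximation):
z_β = d · √n - z_{α/2}
z_β = 0.19 · √20 - 1.960
z_β = 0.19 · 4.472 - 1.960
z_β = -1.110

Power = Φ(z_β) = Φ(-1.110) ≈ 0.133

Effect size d = 0.19 is very small by Cohen's convention (0.2/0.5/0.8).

Threshold: power ≥ 0.80 is conventionally adequate.
Power ≈ 0.13 → the study is underpowered (power < 0.80).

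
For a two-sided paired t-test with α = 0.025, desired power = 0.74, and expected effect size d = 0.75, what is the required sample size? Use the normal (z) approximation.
n = 15 pairs

Sample size formula (paired t-test, normal approximation):
n = ((z_{α/2} + z_β) / d)²

z_{α/2} = 2.241 (for α = 0.025, two-sided)
z_β = 0.643 (for power = 0.74)
d = 0.75

n = ((2.241 + 0.643) / 0.75)²
n = (3.845)²
n ≈ 14.78
Round up to the next whole number: n = 15 pairs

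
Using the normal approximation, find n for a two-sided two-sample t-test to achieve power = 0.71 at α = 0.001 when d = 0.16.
n = 1155 per group

Sample size formula (two-sample t-test, normal approximation):
n = 2 · ((z_{α/2} + z_β) / d)²

z_{α/2} = 3.291 (for α = 0.001, two-sided)
z_β = 0.553 (for power = 0.71)
d = 0.16

n = 2 · ((3.291 + 0.553) / 0.16)²
n = 2 · (24.025)²
n ≈ 1154.40
Round up to the next whole number: n = 1155 per group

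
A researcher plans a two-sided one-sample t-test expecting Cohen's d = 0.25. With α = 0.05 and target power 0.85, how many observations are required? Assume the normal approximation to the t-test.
n = 144

Sample size formula (one-sample t-test, normal approximation):
n = ((z_{α/2} + z_β) / d)²

z_{α/2} = 1.960 (for α = 0.05, two-sided)
z_β = 1.036 (for power = 0.85)
d = 0.25

n = ((1.960 + 1.036) / 0.25)²
n = (11.984)²
n ≈ 143.62
Round up to the next whole number: n = 144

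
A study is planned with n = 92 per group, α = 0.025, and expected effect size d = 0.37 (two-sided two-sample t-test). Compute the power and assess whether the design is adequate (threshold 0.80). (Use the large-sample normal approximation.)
Power ≈ 0.61; the study is underpowered (power < 0.80)

Power calculation (two-sample t-test, normal approximation):
z_β = d · √(n/2) - z_{α/2}
z_β = 0.37 · √(92/2) - 2.241
z_β = 0.37 · 6.782 - 2.241
z_β = 0.268

Power = Φ(z_β) = Φ(0.268) ≈ 0.606

Effect size d = 0.37 is small by Cohen's convention (0.2/0.5/0.8).

Threshold: power ≥ 0.80 is conventionally adequate.
Power ≈ 0.61 → the study is underpowered (power < 0.80).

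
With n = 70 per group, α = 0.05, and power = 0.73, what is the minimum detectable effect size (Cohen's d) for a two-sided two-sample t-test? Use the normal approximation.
d ≈ 0.43

Minimum detectable effect (two-sample t-test, normal approximation):
d = (z_{α/2} + z_β) / √(n/2)
d = (1.960 + 0.613) / √(70/2)
d = 2.573 / 5.916
d ≈ 0.43

By Cohen's convention (0.2 small / 0.5 medium / 0.8 large): small effect.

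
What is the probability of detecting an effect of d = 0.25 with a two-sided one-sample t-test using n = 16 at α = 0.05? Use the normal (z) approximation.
Power ≈ 0.17

Power calculation (one-sample t-test, normal approximation):
z_β = d · √n - z_{α/2}
z_β = 0.25 · √16 - 1.960
z_β = 0.25 · 4.000 - 1.960
z_β = -0.960

Power = Φ(z_β) = Φ(-0.960) ≈ 0.169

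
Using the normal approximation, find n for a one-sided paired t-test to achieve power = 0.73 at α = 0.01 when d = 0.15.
n = 384 pairs

Sample size formula (paired t-test, normal approximation):
n = ((z_α + z_β) / d)²

z_α = 2.326 (for α = 0.01, one-sided)
z_β = 0.613 (for power = 0.73)
d = 0.15

n = ((2.326 + 0.613) / 0.15)²
n = (19.593)²
n ≈ 383.89
Round up to the next whole number: n = 384 pairs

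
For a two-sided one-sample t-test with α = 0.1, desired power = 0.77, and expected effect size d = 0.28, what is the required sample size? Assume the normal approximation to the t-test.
n = 73

Sample size formula (one-sample t-test, normal approximation):
n = ((z_{α/2} + z_β) / d)²

z_{α/2} = 1.645 (for α = 0.1, two-sided)
z_β = 0.739 (for power = 0.77)
d = 0.28

n = ((1.645 + 0.739) / 0.28)²
n = (8.514)²
n ≈ 72.49
Round up to the next whole number: n = 73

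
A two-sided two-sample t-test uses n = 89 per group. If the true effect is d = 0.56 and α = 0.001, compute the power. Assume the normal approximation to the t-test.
Power ≈ 0.67

Power calculation (two-sample t-test, normal approximation):
z_β = d · √(n/2) - z_{α/2}
z_β = 0.56 · √(89/2) - 3.291
z_β = 0.56 · 6.671 - 3.291
z_β = 0.445

Power = Φ(z_β) = Φ(0.445) ≈ 0.672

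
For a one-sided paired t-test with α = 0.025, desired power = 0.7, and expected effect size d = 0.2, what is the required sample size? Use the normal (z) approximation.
n = 155 pairs

Sample size formula (paired t-test, normal approximation):
n = ((z_α + z_β) / d)²

z_α = 1.960 (for α = 0.025, one-sided)
z_β = 0.524 (for power = 0.7)
d = 0.2

n = ((1.960 + 0.524) / 0.2)²
n = (12.420)²
n ≈ 154.26
Round up to the next whole number: n = 155 pairs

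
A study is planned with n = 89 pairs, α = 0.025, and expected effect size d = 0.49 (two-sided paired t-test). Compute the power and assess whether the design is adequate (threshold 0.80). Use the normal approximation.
Power ≈ 0.99; the study is adequately powered (power ≥ 0.80)

Power calculation (paired t-test, normal approximation):
z_β = d · √n - z_{α/2}
z_β = 0.49 · √89 - 2.241
z_β = 0.49 · 9.434 - 2.241
z_β = 2.381

Power = Φ(z_β) = Φ(2.381) ≈ 0.991

Effect size d = 0.49 is small by Cohen's convention (0.2/0.5/0.8).

Threshold: power ≥ 0.80 is conventionally adequate.
Power ≈ 0.99 → the study is adequately powered (power ≥ 0.80).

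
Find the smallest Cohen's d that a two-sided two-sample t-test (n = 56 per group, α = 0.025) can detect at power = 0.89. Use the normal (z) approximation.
d ≈ 0.66

Minimum detectable effect (two-sample t-test, normal approximation):
d = (z_{α/2} + z_β) / √(n/2)
d = (2.241 + 1.227) / √(56/2)
d = 3.468 / 5.292
d ≈ 0.66

By Cohen's convention (0.2 small / 0.5 medium / 0.8 large): medium effect.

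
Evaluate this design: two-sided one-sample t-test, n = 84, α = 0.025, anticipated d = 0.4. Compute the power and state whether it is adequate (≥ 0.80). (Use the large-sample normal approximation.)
Power ≈ 0.92; the study is adequately powered (power ≥ 0.80)

Power calculation (one-sample t-test, normal approximation):
z_β = d · √n - z_{α/2}
z_β = 0.4 · √84 - 2.241
z_β = 0.4 · 9.165 - 2.241
z_β = 1.425

Power = Φ(z_β) = Φ(1.425) ≈ 0.923

Effect size d = 0.4 is small by Cohen's convention (0.2/0.5/0.8).

Threshold: power ≥ 0.80 is conventionally adequate.
Power ≈ 0.92 → the study is adequately powered (power ≥ 0.80).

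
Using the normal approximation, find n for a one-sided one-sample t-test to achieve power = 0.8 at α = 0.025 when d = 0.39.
n = 52

Sample size formula (one-sample t-test, normal approximation):
n = ((z_α + z_β) / d)²

z_α = 1.960 (for α = 0.025, one-sided)
z_β = 0.842 (for power = 0.8)
d = 0.39

n = ((1.960 + 0.842) / 0.39)²
n = (7.185)²
n ≈ 51.62
Round up to the next whole number: n = 52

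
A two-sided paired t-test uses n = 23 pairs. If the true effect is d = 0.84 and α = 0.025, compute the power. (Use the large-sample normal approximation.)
Power ≈ 0.96

Power calculation (paired t-test, normal approximation):
z_β = d · √n - z_{α/2}
z_β = 0.84 · √23 - 2.241
z_β = 0.84 · 4.796 - 2.241
z_β = 1.787

Power = Φ(z_β) = Φ(1.787) ≈ 0.963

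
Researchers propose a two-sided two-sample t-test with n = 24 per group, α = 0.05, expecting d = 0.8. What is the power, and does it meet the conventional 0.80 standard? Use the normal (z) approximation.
Power ≈ 0.79; the study is underpowered (power < 0.80)

Power calculation (two-sample t-test, normal approximation):
z_β = d · √(n/2) - z_{α/2}
z_β = 0.8 · √(24/2) - 1.960
z_β = 0.8 · 3.464 - 1.960
z_β = 0.811

Power = Φ(z_β) = Φ(0.811) ≈ 0.791

Effect size d = 0.8 is large by Cohen's convention (0.2/0.5/0.8).

Threshold: power ≥ 0.80 is conventionally adequate.
Power ≈ 0.79 → the study is underpowered (power < 0.80).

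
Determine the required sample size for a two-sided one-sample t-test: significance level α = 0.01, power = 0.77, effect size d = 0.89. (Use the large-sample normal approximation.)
n = 14

Sample size formula (one-sample t-test, normal approximation):
n = ((z_{α/2} + z_β) / d)²

z_{α/2} = 2.576 (for α = 0.01, two-sided)
z_β = 0.739 (for power = 0.77)
d = 0.89

n = ((2.576 + 0.739) / 0.89)²
n = (3.725)²
n ≈ 13.88
Round up to the next whole number: n = 14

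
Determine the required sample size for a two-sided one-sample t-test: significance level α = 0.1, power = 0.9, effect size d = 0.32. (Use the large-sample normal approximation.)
n = 84

Sample size formula (one-sample t-test, normal approximation):
n = ((z_{α/2} + z_β) / d)²

z_{α/2} = 1.645 (for α = 0.1, two-sided)
z_β = 1.282 (for power = 0.9)
d = 0.32

n = ((1.645 + 1.282) / 0.32)²
n = (9.147)²
n ≈ 83.67
Round up to the next whole number: n = 84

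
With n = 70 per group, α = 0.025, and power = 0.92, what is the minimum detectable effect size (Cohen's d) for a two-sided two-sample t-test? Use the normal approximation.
d ≈ 0.62

Minimum detectable effect (two-sample t-test, normal approximation):
d = (z_{α/2} + z_β) / √(n/2)
d = (2.241 + 1.405) / √(70/2)
d = 3.646 / 5.916
d ≈ 0.62

By Cohen's convention (0.2 small / 0.5 medium / 0.8 large): medium effect.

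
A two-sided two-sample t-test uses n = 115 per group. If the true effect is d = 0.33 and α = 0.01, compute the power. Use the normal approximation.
Power ≈ 0.47

Power calculation (two-sample t-test, normal approximation):
z_β = d · √(n/2) - z_{α/2}
z_β = 0.33 · √(115/2) - 2.576
z_β = 0.33 · 7.583 - 2.576
z_β = -0.073

Power = Φ(z_β) = Φ(-0.073) ≈ 0.471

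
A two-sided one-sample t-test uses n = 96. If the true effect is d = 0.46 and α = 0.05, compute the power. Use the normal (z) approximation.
Power ≈ 0.99

Power calculation (one-sample t-test, normal approximation):
z_β = d · √n - z_{α/2}
z_β = 0.46 · √96 - 1.960
z_β = 0.46 · 9.798 - 1.960
z_β = 2.547

Power = Φ(z_β) = Φ(2.547) ≈ 0.995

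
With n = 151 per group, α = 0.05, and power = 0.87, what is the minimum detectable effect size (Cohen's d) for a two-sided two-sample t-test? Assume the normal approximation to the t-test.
d ≈ 0.36

Minimum detectable effect (two-sample t-test, normal approximation):
d = (z_{α/2} + z_β) / √(n/2)
d = (1.960 + 1.126) / √(151/2)
d = 3.086 / 8.689
d ≈ 0.36

By Cohen's convention (0.2 small / 0.5 medium / 0.8 large): small effect.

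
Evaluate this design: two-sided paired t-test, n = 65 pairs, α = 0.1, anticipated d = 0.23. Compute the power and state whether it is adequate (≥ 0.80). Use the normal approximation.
Power ≈ 0.58; the study is underpowered (power < 0.80)

Power calculation (paired t-test, normal approximation):
z_β = d · √n - z_{α/2}
z_β = 0.23 · √65 - 1.645
z_β = 0.23 · 8.062 - 1.645
z_β = 0.209

Power = Φ(z_β) = Φ(0.209) ≈ 0.583

Effect size d = 0.23 is small by Cohen's convention (0.2/0.5/0.8).

Threshold: power ≥ 0.80 is conventionally adequate.
Power ≈ 0.58 → the study is underpowered (power < 0.80).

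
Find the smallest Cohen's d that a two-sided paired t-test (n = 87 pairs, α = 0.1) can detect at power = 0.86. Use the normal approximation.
d ≈ 0.29

Minimum detectable effect (paired t-test, normal approximation):
d = (z_{α/2} + z_β) / √n
d = (1.645 + 1.080) / √87
d = 2.725 / 9.327
d ≈ 0.29

By Cohen's convention (0.2 small / 0.5 medium / 0.8 large): small effect.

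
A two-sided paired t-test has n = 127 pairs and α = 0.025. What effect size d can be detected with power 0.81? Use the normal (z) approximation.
d ≈ 0.28

Minimum detectable effect (paired t-test, normal approximation):
d = (z_{α/2} + z_β) / √n
d = (2.241 + 0.878) / √127
d = 3.119 / 11.269
d ≈ 0.28

By Cohen's convention (0.2 small / 0.5 medium / 0.8 large): small effect.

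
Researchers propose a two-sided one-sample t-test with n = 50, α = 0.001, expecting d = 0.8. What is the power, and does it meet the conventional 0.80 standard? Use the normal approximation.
Power ≈ 0.99; the study is adequately powered (power ≥ 0.80)

Power calculation (one-sample t-test, normal approximation):
z_β = d · √n - z_{α/2}
z_β = 0.8 · √50 - 3.291
z_β = 0.8 · 7.071 - 3.291
z_β = 2.366

Power = Φ(z_β) = Φ(2.366) ≈ 0.991

Effect size d = 0.8 is large by Cohen's convention (0.2/0.5/0.8).

Threshold: power ≥ 0.80 is conventionally adequate.
Power ≈ 0.99 → the study is adequately powered (power ≥ 0.80).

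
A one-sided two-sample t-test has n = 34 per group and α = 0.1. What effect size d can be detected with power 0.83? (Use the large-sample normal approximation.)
d ≈ 0.54

Minimum detectable effect (two-sample t-test, normal approximation):
d = (z_α + z_β) / √(n/2)
d = (1.282 + 0.954) / √(34/2)
d = 2.236 / 4.123
d ≈ 0.54

By Cohen's convention (0.2 small / 0.5 medium / 0.8 large): medium effect.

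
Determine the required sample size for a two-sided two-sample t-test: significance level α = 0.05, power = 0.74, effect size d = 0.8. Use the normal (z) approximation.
n = 22 per group

Sample size formula (two-sample t-test, normal approximation):
n = 2 · ((z_{α/2} + z_β) / d)²

z_{α/2} = 1.960 (for α = 0.05, two-sided)
z_β = 0.643 (for power = 0.74)
d = 0.8

n = 2 · ((1.960 + 0.643) / 0.8)²
n = 2 · (3.254)²
n ≈ 21.18
Round up to the next whole number: n = 22 per group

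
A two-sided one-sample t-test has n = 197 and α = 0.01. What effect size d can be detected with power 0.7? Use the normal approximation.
d ≈ 0.22

Minimum detectable effect (one-sample t-test, normal approximation):
d = (z_{α/2} + z_β) / √n
d = (2.576 + 0.524) / √197
d = 3.100 / 14.036
d ≈ 0.22

By Cohen's convention (0.2 small / 0.5 medium / 0.8 large): small effect.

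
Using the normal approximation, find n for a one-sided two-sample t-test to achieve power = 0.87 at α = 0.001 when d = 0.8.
n = 56 per group

Sample size formula (two-sample t-test, normal approximation):
n = 2 · ((z_α + z_β) / d)²

z_α = 3.090 (for α = 0.001, one-sided)
z_β = 1.126 (for power = 0.87)
d = 0.8

n = 2 · ((3.090 + 1.126) / 0.8)²
n = 2 · (5.270)²
n ≈ 55.55
Round up to the next whole number: n = 56 per group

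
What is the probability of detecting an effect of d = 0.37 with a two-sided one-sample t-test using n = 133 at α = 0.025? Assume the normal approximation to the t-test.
Power ≈ 0.98

Power calculation (one-sample t-test, normal approximation):
z_β = d · √n - z_{α/2}
z_β = 0.37 · √133 - 2.241
z_β = 0.37 · 11.533 - 2.241
z_β = 2.026

Power = Φ(z_β) = Φ(2.026) ≈ 0.979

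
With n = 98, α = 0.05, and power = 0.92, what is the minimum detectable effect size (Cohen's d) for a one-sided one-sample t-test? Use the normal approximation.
d ≈ 0.31

Minimum detectable effect (one-sample t-test, normal approximation):
d = (z_α + z_β) / √n
d = (1.645 + 1.405) / √98
d = 3.050 / 9.899
d ≈ 0.31

By Cohen's convention (0.2 small / 0.5 medium / 0.8 large): small effect.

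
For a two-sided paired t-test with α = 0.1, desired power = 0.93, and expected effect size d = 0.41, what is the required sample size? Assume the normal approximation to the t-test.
n = 58 pairs

Sample size formula (paired t-test, normal approximation):
n = ((z_{α/2} + z_β) / d)²

z_{α/2} = 1.645 (for α = 0.1, two-sided)
z_β = 1.476 (for power = 0.93)
d = 0.41

n = ((1.645 + 1.476) / 0.41)²
n = (7.612)²
n ≈ 57.94
Round up to the next whole number: n = 58 pairs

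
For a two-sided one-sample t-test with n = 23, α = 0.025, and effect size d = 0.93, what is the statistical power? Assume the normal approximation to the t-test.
Power ≈ 0.99

Power calculation (one-sample t-test, normal approximation):
z_β = d · √n - z_{α/2}
z_β = 0.93 · √23 - 2.241
z_β = 0.93 · 4.796 - 2.241
z_β = 2.219

Power = Φ(z_β) = Φ(2.219) ≈ 0.987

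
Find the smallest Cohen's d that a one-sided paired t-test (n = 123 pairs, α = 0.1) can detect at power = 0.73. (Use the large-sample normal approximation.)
d ≈ 0.17

Minimum detectable effect (paired t-test, normal approximation):
d = (z_α + z_β) / √n
d = (1.282 + 0.613) / √123
d = 1.894 / 11.091
d ≈ 0.17

By Cohen's convention (0.2 small / 0.5 medium / 0.8 large): very small effect.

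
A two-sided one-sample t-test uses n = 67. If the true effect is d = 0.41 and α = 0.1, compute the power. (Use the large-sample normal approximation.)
Power ≈ 0.96

Power calculation (one-sample t-test, normal approximation):
z_β = d · √n - z_{α/2}
z_β = 0.41 · √67 - 1.645
z_β = 0.41 · 8.185 - 1.645
z_β = 1.711

Power = Φ(z_β) = Φ(1.711) ≈ 0.956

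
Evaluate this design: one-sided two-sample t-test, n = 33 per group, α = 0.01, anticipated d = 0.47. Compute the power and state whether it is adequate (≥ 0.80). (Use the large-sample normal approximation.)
Power ≈ 0.34; the study is underpowered (power < 0.80)

Power calculation (two-sample t-test, normal approximation):
z_β = d · √(n/2) - z_α
z_β = 0.47 · √(33/2) - 2.326
z_β = 0.47 · 4.062 - 2.326
z_β = -0.417

Power = Φ(z_β) = Φ(-0.417) ≈ 0.338

Effect size d = 0.47 is small by Cohen's convention (0.2/0.5/0.8).

Threshold: power ≥ 0.80 is conventionally adequate.
Power ≈ 0.34 → the study is underpowered (power < 0.80).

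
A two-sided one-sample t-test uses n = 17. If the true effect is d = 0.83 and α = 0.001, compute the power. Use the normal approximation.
Power ≈ 0.55

Power calculation (one-sample t-test, normal approximation):
z_β = d · √n - z_{α/2}
z_β = 0.83 · √17 - 3.291
z_β = 0.83 · 4.123 - 3.291
z_β = 0.132

Power = Φ(z_β) = Φ(0.132) ≈ 0.552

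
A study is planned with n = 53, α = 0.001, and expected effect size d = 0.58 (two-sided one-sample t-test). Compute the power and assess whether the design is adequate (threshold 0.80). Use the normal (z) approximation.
Power ≈ 0.82; the study is adequately powered (power ≥ 0.80)

Power calculation (one-sample t-test, normal approximation):
z_β = d · √n - z_{α/2}
z_β = 0.58 · √53 - 3.291
z_β = 0.58 · 7.280 - 3.291
z_β = 0.932

Power = Φ(z_β) = Φ(0.932) ≈ 0.824

Effect size d = 0.58 is medium by Cohen's convention (0.2/0.5/0.8).

Threshold: power ≥ 0.80 is conventionally adequate.
Power ≈ 0.82 → the study is adequately powered (power ≥ 0.80).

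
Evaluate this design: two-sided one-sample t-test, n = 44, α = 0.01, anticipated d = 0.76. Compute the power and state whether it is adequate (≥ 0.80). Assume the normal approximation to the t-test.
Power ≈ 0.99; the study is adequately powered (power ≥ 0.80)

Power calculation (one-sample t-test, normal approximation):
z_β = d · √n - z_{α/2}
z_β = 0.76 · √44 - 2.576
z_β = 0.76 · 6.633 - 2.576
z_β = 2.465

Power = Φ(z_β) = Φ(2.465) ≈ 0.993

Effect size d = 0.76 is medium by Cohen's convention (0.2/0.5/0.8).

Threshold: power ≥ 0.80 is conventionally adequate.
Power ≈ 0.99 → the study is adequately powered (power ≥ 0.80).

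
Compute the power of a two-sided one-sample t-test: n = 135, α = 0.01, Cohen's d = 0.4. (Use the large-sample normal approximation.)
Power ≈ 0.98

Power calculation (one-sample t-test, normal approximation):
z_β = d · √n - z_{α/2}
z_β = 0.4 · √135 - 2.576
z_β = 0.4 · 11.619 - 2.576
z_β = 2.072

Power = Φ(z_β) = Φ(2.072) ≈ 0.981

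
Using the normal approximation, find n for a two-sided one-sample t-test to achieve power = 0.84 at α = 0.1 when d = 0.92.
n = 9

Sample size formula (one-sample t-test, normal approximation):
n = ((z_{α/2} + z_β) / d)²

z_{α/2} = 1.645 (for α = 0.1, two-sided)
z_β = 0.994 (for power = 0.84)
d = 0.92

n = ((1.645 + 0.994) / 0.92)²
n = (2.868)²
n ≈ 8.23
Round up to the next whole number: n = 9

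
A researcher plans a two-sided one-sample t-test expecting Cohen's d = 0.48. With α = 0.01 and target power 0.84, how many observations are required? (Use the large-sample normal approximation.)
n = 56

Sample size formula (one-sample t-test, normal approximation):
n = ((z_{α/2} + z_β) / d)²

z_{α/2} = 2.576 (for α = 0.01, two-sided)
z_β = 0.994 (for power = 0.84)
d = 0.48

n = ((2.576 + 0.994) / 0.48)²
n = (7.438)²
n ≈ 55.32
Round up to the next whole number: n = 56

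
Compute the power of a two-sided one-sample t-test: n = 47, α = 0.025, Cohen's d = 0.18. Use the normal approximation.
Power ≈ 0.16

Power calculation (one-sample t-test, normal approximation):
z_β = d · √n - z_{α/2}
z_β = 0.18 · √47 - 2.241
z_β = 0.18 · 6.856 - 2.241
z_β = -1.007

Power = Φ(z_β) = Φ(-1.007) ≈ 0.157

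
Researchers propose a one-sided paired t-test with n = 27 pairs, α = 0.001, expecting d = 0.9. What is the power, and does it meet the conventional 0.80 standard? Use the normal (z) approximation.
Power ≈ 0.94; the study is adequately powered (power ≥ 0.80)

Power calculation (paired t-test, normal approximation):
z_β = d · √n - z_α
z_β = 0.9 · √27 - 3.090
z_β = 0.9 · 5.196 - 3.090
z_β = 1.586

Power = Φ(z_β) = Φ(1.586) ≈ 0.944

Effect size d = 0.9 is large by Cohen's convention (0.2/0.5/0.8).

Threshold: power ≥ 0.80 is conventionally adequate.
Power ≈ 0.94 → the study is adequately powered (power ≥ 0.80).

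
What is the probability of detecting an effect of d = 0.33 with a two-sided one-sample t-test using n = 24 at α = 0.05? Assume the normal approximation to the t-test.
Power ≈ 0.37

Power calculation (one-sample t-test, normal approximation):
z_β = d · √n - z_{α/2}
z_β = 0.33 · √24 - 1.960
z_β = 0.33 · 4.899 - 1.960
z_β = -0.343

Power = Φ(z_β) = Φ(-0.343) ≈ 0.366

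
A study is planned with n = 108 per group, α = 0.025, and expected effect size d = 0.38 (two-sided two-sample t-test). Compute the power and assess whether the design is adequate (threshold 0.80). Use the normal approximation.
Power ≈ 0.71; the study is underpowered (power < 0.80)

Power calculation (two-sample t-test, normal approximation):
z_β = d · √(n/2) - z_{α/2}
z_β = 0.38 · √(108/2) - 2.241
z_β = 0.38 · 7.348 - 2.241
z_β = 0.551

Power = Φ(z_β) = Φ(0.551) ≈ 0.709

Effect size d = 0.38 is small by Cohen's convention (0.2/0.5/0.8).

Threshold: power ≥ 0.80 is conventionally adequate.
Power ≈ 0.71 → the study is underpowered (power < 0.80).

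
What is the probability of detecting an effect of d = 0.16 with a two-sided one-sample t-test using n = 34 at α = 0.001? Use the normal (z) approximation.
Power ≈ 0.01

Power calculation (one-sample t-test, normal approximation):
z_β = d · √n - z_{α/2}
z_β = 0.16 · √34 - 3.291
z_β = 0.16 · 5.831 - 3.291
z_β = -2.358

Power = Φ(z_β) = Φ(-2.358) ≈ 0.009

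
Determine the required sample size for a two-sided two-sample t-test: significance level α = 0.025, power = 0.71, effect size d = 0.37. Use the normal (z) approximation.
n = 115 per group

Sample size formula (two-sample t-test, normal approximation):
n = 2 · ((z_{α/2} + z_β) / d)²

z_{α/2} = 2.241 (for α = 0.025, two-sided)
z_β = 0.553 (for power = 0.71)
d = 0.37

n = 2 · ((2.241 + 0.553) / 0.37)²
n = 2 · (7.551)²
n ≈ 114.04
Round up to the next whole number: n = 115 per group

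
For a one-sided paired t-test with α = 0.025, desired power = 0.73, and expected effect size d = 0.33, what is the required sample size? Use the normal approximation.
n = 61 pairs

Sample size formula (paired t-test, normal approximation):
n = ((z_α + z_β) / d)²

z_α = 1.960 (for α = 0.025, one-sided)
z_β = 0.613 (for power = 0.73)
d = 0.33

n = ((1.960 + 0.613) / 0.33)²
n = (7.797)²
n ≈ 60.79
Round up to the next whole number: n = 61 pairs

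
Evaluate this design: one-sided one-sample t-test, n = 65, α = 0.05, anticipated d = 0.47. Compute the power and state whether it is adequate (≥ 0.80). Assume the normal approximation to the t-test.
Power ≈ 0.98; the study is adequately powered (power ≥ 0.80)

Power calculation (one-sample t-test, normal approximation):
z_β = d · √n - z_α
z_β = 0.47 · √65 - 1.645
z_β = 0.47 · 8.062 - 1.645
z_β = 2.144

Power = Φ(z_β) = Φ(2.144) ≈ 0.984

Effect size d = 0.47 is small by Cohen's convention (0.2/0.5/0.8).

Threshold: power ≥ 0.80 is conventionally adequate.
Power ≈ 0.98 → the study is adequately powered (power ≥ 0.80).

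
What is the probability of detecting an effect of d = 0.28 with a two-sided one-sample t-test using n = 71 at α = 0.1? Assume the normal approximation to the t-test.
Power ≈ 0.76

Power calculation (one-sample t-test, normal approximation):
z_β = d · √n - z_{α/2}
z_β = 0.28 · √71 - 1.645
z_β = 0.28 · 8.426 - 1.645
z_β = 0.714

Power = Φ(z_β) = Φ(0.714) ≈ 0.763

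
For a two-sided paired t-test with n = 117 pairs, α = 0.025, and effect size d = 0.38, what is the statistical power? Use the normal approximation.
Power ≈ 0.97

Power calculation (paired t-test, normal approximation):
z_β = d · √n - z_{α/2}
z_β = 0.38 · √117 - 2.241
z_β = 0.38 · 10.817 - 2.241
z_β = 1.869

Power = Φ(z_β) = Φ(1.869) ≈ 0.969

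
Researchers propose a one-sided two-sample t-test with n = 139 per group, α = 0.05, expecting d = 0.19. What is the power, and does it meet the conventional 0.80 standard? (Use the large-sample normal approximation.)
Power ≈ 0.48; the study is underpowered (power < 0.80)

Power calculation (two-sample t-test, normal approximation):
z_β = d · √(n/2) - z_α
z_β = 0.19 · √(139/2) - 1.645
z_β = 0.19 · 8.337 - 1.645
z_β = -0.061

Power = Φ(z_β) = Φ(-0.061) ≈ 0.476

Effect size d = 0.19 is very small by Cohen's convention (0.2/0.5/0.8).

Threshold: power ≥ 0.80 is conventionally adequate.
Power ≈ 0.48 → the study is underpowered (power < 0.80).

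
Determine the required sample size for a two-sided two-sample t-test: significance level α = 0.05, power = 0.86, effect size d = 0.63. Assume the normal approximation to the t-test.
n = 47 per group

Sample size formula (two-sample t-test, normal approximation):
n = 2 · ((z_{α/2} + z_β) / d)²

z_{α/2} = 1.960 (for α = 0.05, two-sided)
z_β = 1.080 (for power = 0.86)
d = 0.63

n = 2 · ((1.960 + 1.080) / 0.63)²
n = 2 · (4.825)²
n ≈ 46.56
Round up to the next whole number: n = 47 per group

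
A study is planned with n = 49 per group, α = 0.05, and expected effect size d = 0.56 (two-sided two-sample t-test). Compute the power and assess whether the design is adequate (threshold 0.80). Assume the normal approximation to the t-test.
Power ≈ 0.79; the study is underpowered (power < 0.80)

Power calculation (two-sample t-test, normal approximation):
z_β = d · √(n/2) - z_{α/2}
z_β = 0.56 · √(49/2) - 1.960
z_β = 0.56 · 4.950 - 1.960
z_β = 0.812

Power = Φ(z_β) = Φ(0.812) ≈ 0.792

Effect size d = 0.56 is medium by Cohen's convention (0.2/0.5/0.8).

Threshold: power ≥ 0.80 is conventionally adequate.
Power ≈ 0.79 → the study is underpowered (power < 0.80).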